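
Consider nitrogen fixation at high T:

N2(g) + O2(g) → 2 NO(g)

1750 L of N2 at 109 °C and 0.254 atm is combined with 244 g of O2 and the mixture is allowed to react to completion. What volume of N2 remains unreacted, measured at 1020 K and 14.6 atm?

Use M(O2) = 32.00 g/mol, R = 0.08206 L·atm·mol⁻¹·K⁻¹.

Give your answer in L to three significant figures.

n(N2) = PV/RT = (0.254 × 1750) / (0.08206 × 382.15) = 14.17 mol
n(O2) = 244 / 32.00 = 7.625 mol
For 14.17 mol N2, stoichiometry requires (1/1) × 14.17 = 14.17 mol O2; 7.625 mol is available, so O2 is limiting.
n(N2) consumed = (1/1) × 7.625 = 7.625 mol; remaining = 14.17 − 7.625 = 6.545 mol
V(N2) = nRT/P = 6.545 × 0.08206 × 1020 / 14.6 = 37.52 L

37.5 L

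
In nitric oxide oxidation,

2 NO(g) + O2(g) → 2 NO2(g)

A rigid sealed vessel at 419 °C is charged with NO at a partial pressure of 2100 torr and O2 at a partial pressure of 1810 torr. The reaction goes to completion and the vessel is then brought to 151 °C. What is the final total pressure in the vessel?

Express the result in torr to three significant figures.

Because the vessel is rigid and T is held at 419 °C, work the stoichiometry in partial pressures (P_i = n_iRT/V).
P(O2) required for 2100 torr of NO = (1/2) × 2100 = 1050 torr; available 1810 torr, so NO is limiting.
P(O2) remaining = 1810 − (1/2) × 2100 = 760.0 torr
P(gaseous products) = (2)/2 × 2100 = 2100 torr
P_total at 419 °C = 760.0 + 2100 = 2860 torr
Scaling to 151 °C: P = 2860 × 424.15/692.15 = 1753 torr

1750 torr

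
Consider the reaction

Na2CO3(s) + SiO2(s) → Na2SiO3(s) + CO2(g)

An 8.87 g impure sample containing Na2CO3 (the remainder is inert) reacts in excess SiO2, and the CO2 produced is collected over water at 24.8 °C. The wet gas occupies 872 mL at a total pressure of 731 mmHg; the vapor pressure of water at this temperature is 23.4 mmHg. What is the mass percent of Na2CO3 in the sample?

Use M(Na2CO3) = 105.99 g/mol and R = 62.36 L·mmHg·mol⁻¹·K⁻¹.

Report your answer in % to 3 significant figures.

P(CO2) = 731 − 23.4 = 707.6 mmHg
n(CO2) = PV/RT = (707.6 × 0.8720) / (62.36 × 297.95) = 0.03321 mol
n(Na2CO3) = (1/1) × 0.03321 = 0.03321 mol
m(Na2CO3) = 0.03321 × 105.99 = 3.520 g
%Na2CO3 = 3.520 / 8.87 × 100 = 39.68%

39.7 %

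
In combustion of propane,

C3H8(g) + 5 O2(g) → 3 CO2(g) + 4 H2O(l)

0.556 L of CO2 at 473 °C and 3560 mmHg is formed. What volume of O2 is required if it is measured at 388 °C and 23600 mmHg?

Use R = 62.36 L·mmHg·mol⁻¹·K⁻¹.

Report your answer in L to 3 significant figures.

n(CO2) = PV/RT = (3560 × 0.556) / (62.36 × 746.15) = 0.04254 mol
n(O2) = (5/3) × 0.04254 = 0.07090 mol
V = nRT/P = 0.07090 × 62.36 × 661.15 / 23600 = 0.1239 L

0.124 L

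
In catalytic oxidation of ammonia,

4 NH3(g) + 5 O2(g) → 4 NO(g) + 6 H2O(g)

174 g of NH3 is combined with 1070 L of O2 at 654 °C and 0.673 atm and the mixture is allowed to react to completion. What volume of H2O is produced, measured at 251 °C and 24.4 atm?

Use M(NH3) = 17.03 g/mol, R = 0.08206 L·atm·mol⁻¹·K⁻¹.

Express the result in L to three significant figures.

n(NH3) = 174 / 17.03 = 10.22 mol
n(O2) = PV/RT = (0.673 × 1070) / (0.08206 × 927.15) = 9.465 mol
For 10.22 mol NH3, stoichiometry requires (5/4) × 10.22 = 12.78 mol O2; 9.465 mol is available, so O2 is limiting.
n(H2O) = (6/5) × 9.465 = 11.36 mol
V(H2O) = nRT/P = 11.36 × 0.08206 × 524.15 / 24.4 = 20.03 L

20.0 L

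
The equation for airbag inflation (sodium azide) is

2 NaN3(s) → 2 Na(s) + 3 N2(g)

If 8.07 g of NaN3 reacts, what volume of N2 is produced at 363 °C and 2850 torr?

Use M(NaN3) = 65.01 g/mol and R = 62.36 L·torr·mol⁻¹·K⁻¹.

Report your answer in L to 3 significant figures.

n(NaN3) = 8.070 / 65.01 = 0.1241 mol
n(N2) = (3/2) × 0.1241 = 0.1862 mol
V = nRT/P = 0.1862 × 62.36 × 636.15 / 2850 = 2.592 L

2.59 L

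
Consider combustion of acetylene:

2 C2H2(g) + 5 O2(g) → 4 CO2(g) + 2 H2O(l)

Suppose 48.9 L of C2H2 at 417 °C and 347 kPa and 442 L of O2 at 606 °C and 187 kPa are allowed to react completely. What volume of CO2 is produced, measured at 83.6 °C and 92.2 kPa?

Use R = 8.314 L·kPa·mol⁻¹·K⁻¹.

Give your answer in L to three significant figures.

190 L

n(C2H2) = PV/RT = (347 × 48.9) / (8.314 × 690.15) = 2.957 mol
n(O2) = PV/RT = (187 × 442) / (8.314 × 879.15) = 11.31 mol
For 2.957 mol C2H2, stoichiometry requires (5/2) × 2.957 = 7.393 mol O2; 11.31 mol is available, so C2H2 is limiting.
n(CO2) = (4/2) × 2.957 = 5.914 mol
V(CO2) = nRT/P = 5.914 × 8.314 × 356.75 / 92.2 = 190.2 L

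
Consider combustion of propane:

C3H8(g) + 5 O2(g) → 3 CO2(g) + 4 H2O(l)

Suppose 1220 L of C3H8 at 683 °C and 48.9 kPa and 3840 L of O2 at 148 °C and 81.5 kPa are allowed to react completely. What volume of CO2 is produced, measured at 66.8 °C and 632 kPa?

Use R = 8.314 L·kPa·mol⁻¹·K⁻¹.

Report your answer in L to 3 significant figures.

n(C3H8) = PV/RT = (48.9 × 1220) / (8.314 × 956.15) = 7.505 mol
n(O2) = PV/RT = (81.5 × 3840) / (8.314 × 421.15) = 89.38 mol
For 7.505 mol C3H8, stoichiometry requires (5/1) × 7.505 = 37.52 mol O2; 89.38 mol is available, so C3H8 is limiting.
n(CO2) = (3/1) × 7.505 = 22.52 mol
V(CO2) = nRT/P = 22.52 × 8.314 × 339.95 / 632 = 100.7 L

101 L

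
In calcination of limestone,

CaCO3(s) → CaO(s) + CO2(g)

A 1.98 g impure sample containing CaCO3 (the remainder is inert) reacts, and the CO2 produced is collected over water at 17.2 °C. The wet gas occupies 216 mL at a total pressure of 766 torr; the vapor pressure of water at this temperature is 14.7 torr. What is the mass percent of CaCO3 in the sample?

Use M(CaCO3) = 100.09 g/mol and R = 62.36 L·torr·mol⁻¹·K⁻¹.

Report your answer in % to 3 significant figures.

P(CO2) = 766 − 14.7 = 751.3 torr
n(CO2) = PV/RT = (751.3 × 0.2160) / (62.36 × 290.35) = 0.008963 mol
n(CaCO3) = (1/1) × 0.008963 = 0.008963 mol
m(CaCO3) = 0.008963 × 100.09 = 0.8971 g
%CaCO3 = 0.8971 / 1.98 × 100 = 45.31%

45.3 %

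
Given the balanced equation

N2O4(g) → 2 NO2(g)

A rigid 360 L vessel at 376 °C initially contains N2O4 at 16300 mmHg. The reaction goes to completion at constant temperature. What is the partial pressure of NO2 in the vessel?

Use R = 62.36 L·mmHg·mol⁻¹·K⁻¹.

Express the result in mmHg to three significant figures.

32600 mmHg

n(N2O4)₀ = PV/RT = (16300 × 360) / (62.36 × 649.15) = 145.0 mol
n(NO2) = (2/1) × 145.0 = 290.0 mol
P(NO2) = nRT/V = 290.0 × 62.36 × 649.15 / 360 = 32610 mmHg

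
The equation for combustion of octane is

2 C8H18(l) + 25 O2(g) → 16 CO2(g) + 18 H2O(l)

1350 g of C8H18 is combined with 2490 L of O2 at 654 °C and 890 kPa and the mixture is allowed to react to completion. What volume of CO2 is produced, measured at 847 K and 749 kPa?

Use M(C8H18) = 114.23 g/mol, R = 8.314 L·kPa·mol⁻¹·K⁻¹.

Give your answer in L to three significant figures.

n(C8H18) = 1350 / 114.23 = 11.82 mol
n(O2) = PV/RT = (890 × 2490) / (8.314 × 927.15) = 287.5 mol
For 11.82 mol C8H18, stoichiometry requires (25/2) × 11.82 = 147.8 mol O2; 287.5 mol is available, so C8H18 is limiting.
n(CO2) = (16/2) × 11.82 = 94.56 mol
V(CO2) = nRT/P = 94.56 × 8.314 × 847 / 749 = 889.0 L

889 L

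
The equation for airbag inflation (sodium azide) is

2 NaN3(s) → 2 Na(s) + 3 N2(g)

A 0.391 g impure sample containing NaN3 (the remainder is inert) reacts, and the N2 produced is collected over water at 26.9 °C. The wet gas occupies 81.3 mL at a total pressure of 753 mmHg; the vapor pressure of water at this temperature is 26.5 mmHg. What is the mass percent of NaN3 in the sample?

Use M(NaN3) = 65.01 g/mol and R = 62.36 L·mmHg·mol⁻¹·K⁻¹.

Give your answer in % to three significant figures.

P(N2) = 753 − 26.5 = 726.5 mmHg
n(N2) = PV/RT = (726.5 × 0.08130) / (62.36 × 300.05) = 0.003157 mol
n(NaN3) = (2/3) × 0.003157 = 0.002105 mol
m(NaN3) = 0.002105 × 65.01 = 0.1368 g
%NaN3 = 0.1368 / 0.391 × 100 = 34.99%

35.0 %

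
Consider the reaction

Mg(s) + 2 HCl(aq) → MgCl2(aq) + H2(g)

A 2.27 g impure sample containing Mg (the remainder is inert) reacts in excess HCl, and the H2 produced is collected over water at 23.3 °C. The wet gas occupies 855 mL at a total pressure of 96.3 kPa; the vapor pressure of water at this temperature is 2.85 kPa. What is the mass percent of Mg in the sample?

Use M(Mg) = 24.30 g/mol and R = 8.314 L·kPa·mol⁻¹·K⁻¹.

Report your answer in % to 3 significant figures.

P(H2) = 96.3 − 2.85 = 93.45 kPa
n(H2) = PV/RT = (93.45 × 0.8550) / (8.314 × 296.45) = 0.03242 mol
n(Mg) = (1/1) × 0.03242 = 0.03242 mol
m(Mg) = 0.03242 × 24.30 = 0.7878 g
%Mg = 0.7878 / 2.27 × 100 = 34.70%

34.7 %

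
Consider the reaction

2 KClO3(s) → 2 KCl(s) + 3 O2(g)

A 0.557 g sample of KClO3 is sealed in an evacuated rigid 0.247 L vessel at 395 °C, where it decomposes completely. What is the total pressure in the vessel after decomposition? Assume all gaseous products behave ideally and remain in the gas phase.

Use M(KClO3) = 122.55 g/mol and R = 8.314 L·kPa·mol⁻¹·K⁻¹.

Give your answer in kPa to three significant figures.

153 kPa

n(KClO3) = 0.557 / 122.55 = 0.004545 mol
n(gas produced) = (3/2) × 0.004545 = 0.006818 mol
P = nRT/V = 0.006818 × 8.314 × 668.15 / 0.247 = 153.3 kPa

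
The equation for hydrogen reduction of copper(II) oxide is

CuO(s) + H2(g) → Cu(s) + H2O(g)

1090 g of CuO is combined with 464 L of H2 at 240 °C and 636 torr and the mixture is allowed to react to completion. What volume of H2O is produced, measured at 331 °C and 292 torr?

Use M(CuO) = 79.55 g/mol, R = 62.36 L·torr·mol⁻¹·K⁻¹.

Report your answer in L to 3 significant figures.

1190 L

n(CuO) = 1090 / 79.55 = 13.70 mol
n(H2) = PV/RT = (636 × 464) / (62.36 × 513.15) = 9.222 mol
For 13.70 mol CuO, stoichiometry requires (1/1) × 13.70 = 13.70 mol H2; 9.222 mol is available, so H2 is limiting.
n(H2O) = (1/1) × 9.222 = 9.222 mol
V(H2O) = nRT/P = 9.222 × 62.36 × 604.15 / 292 = 1190 L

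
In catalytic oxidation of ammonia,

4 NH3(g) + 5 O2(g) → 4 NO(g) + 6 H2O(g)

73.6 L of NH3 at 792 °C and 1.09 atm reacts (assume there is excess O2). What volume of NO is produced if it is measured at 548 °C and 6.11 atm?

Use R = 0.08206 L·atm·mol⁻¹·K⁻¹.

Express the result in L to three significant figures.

n(NH3) = PV/RT = (1.09 × 73.6) / (0.08206 × 1065.15) = 0.9178 mol
n(NO) = (4/4) × 0.9178 = 0.9178 mol
V = nRT/P = 0.9178 × 0.08206 × 821.15 / 6.11 = 10.12 L

10.1 L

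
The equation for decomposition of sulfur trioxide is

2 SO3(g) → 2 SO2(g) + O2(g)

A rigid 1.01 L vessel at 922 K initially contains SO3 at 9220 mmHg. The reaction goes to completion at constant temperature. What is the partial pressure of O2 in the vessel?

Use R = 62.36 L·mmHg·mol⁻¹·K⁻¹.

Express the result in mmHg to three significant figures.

4610 mmHg

n(SO3)₀ = PV/RT = (9220 × 1.01) / (62.36 × 922) = 0.1620 mol
n(O2) = (1/2) × 0.1620 = 0.08100 mol
P(O2) = nRT/V = 0.08100 × 62.36 × 922 / 1.01 = 4611 mmHg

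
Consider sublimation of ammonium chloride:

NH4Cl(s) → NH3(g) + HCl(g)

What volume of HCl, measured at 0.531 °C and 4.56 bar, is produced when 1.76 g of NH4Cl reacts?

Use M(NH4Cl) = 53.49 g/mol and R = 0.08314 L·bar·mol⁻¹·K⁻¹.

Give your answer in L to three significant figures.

n(NH4Cl) = 1.760 / 53.49 = 0.03290 mol
n(HCl) = (1/1) × 0.03290 = 0.03290 mol
V = nRT/P = 0.03290 × 0.08314 × 273.681 / 4.56 = 0.1642 L

0.164 L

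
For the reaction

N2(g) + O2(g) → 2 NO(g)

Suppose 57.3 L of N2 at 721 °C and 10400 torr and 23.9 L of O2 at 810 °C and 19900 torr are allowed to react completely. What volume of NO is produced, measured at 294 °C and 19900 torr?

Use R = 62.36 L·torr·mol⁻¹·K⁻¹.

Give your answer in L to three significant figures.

n(N2) = PV/RT = (10400 × 57.3) / (62.36 × 994.15) = 9.612 mol
n(O2) = PV/RT = (19900 × 23.9) / (62.36 × 1083.15) = 7.041 mol
For 9.612 mol N2, stoichiometry requires (1/1) × 9.612 = 9.612 mol O2; 7.041 mol is available, so O2 is limiting.
n(NO) = (2/1) × 7.041 = 14.08 mol
V(NO) = nRT/P = 14.08 × 62.36 × 567.15 / 19900 = 25.02 L

25.0 L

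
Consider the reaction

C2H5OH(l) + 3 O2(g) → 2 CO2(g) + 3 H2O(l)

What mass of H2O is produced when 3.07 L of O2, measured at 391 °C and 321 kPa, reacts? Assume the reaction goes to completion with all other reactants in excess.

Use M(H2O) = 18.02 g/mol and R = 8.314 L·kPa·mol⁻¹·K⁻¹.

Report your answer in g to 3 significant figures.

n(O2) = PV/RT = (321 × 3.07) / (8.314 × 664.15) = 0.1785 mol
n(H2O) = (3/3) × 0.1785 = 0.1785 mol
m(H2O) = 0.1785 × 18.02 = 3.217 g

3.22 g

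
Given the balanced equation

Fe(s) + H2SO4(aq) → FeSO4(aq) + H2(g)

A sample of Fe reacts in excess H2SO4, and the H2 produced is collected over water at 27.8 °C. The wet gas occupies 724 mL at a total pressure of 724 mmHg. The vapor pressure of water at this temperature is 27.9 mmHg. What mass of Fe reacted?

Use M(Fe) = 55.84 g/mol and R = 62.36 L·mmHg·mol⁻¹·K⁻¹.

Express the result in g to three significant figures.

1.50 g

P(H2) = 724 − 27.9 = 696.1 mmHg
n(H2) = PV/RT = (696.1 × 0.7240) / (62.36 × 300.95) = 0.02685 mol
n(Fe) = (1/1) × 0.02685 = 0.02685 mol
m(Fe) = 0.02685 × 55.84 = 1.499 g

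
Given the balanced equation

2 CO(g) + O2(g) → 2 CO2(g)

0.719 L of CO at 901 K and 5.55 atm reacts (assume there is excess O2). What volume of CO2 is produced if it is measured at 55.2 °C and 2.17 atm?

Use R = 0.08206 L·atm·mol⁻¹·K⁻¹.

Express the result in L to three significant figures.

0.670 L

n(CO) = PV/RT = (5.55 × 0.719) / (0.08206 × 901) = 0.05397 mol
n(CO2) = (2/2) × 0.05397 = 0.05397 mol
V = nRT/P = 0.05397 × 0.08206 × 328.35 / 2.17 = 0.6701 L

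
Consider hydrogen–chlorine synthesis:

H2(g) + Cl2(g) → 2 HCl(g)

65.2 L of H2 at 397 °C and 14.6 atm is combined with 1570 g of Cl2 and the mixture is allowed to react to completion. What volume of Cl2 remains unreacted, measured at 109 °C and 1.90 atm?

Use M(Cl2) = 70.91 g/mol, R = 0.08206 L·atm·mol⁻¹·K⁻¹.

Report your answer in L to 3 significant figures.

79.7 L

n(H2) = PV/RT = (14.6 × 65.2) / (0.08206 × 670.15) = 17.31 mol
n(Cl2) = 1570 / 70.91 = 22.14 mol
For 17.31 mol H2, stoichiometry requires (1/1) × 17.31 = 17.31 mol Cl2; 22.14 mol is available, so H2 is limiting.
n(Cl2) consumed = (1/1) × 17.31 = 17.31 mol; remaining = 22.14 − 17.31 = 4.830 mol
V(Cl2) = nRT/P = 4.830 × 0.08206 × 382.15 / 1.90 = 79.72 L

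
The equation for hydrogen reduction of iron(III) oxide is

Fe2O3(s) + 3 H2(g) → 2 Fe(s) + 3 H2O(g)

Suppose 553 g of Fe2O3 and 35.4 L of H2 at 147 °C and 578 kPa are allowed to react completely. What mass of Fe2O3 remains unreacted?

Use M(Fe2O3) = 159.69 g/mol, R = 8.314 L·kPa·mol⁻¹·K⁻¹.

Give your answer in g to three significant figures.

241 g

n(Fe2O3) = 553 / 159.69 = 3.463 mol
n(H2) = PV/RT = (578 × 35.4) / (8.314 × 420.15) = 5.858 mol
For 3.463 mol Fe2O3, stoichiometry requires (3/1) × 3.463 = 10.39 mol H2; 5.858 mol is available, so H2 is limiting.
n(Fe2O3) consumed = (1/3) × 5.858 = 1.953 mol; remaining = 3.463 − 1.953 = 1.510 mol
m(Fe2O3) = 1.510 × 159.69 = 241.1 g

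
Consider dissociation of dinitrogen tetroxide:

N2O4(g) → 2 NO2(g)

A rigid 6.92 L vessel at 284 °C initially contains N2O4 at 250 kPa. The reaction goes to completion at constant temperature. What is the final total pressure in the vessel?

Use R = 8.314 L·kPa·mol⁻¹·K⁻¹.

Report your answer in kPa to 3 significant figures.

Since T and V are fixed, P_final/P_initial = n_final/n_initial = 2/1.
P_final = (2/1) × 250 = 500.0 kPa

500 kPa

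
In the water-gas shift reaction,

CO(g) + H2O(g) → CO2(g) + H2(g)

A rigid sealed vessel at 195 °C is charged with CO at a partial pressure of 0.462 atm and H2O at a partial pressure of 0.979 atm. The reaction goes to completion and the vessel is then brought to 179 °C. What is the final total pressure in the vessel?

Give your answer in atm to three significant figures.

At constant V, partial pressures at 195 °C are proportional to moles, so apply stoichiometry directly to pressures.
P(H2O) required for 0.462 atm of CO = (1/1) × 0.462 = 0.4620 atm; available 0.979 atm, so CO is limiting.
P(H2O) remaining = 0.979 − (1/1) × 0.462 = 0.5170 atm
P(gaseous products) = (1+1)/1 × 0.462 = 0.9240 atm
P_total at 195 °C = 0.5170 + 0.9240 = 1.441 atm
Scaling to 179 °C: P = 1.441 × 452.15/468.15 = 1.392 atm

1.39 atm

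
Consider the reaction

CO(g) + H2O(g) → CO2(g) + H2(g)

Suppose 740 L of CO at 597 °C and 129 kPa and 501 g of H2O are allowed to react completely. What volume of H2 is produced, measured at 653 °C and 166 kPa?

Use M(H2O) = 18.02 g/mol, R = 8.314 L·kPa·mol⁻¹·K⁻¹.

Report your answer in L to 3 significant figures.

612 L

n(CO) = PV/RT = (129 × 740) / (8.314 × 870.15) = 13.20 mol
n(H2O) = 501 / 18.02 = 27.80 mol
For 13.20 mol CO, stoichiometry requires (1/1) × 13.20 = 13.20 mol H2O; 27.80 mol is available, so CO is limiting.
n(H2) = (1/1) × 13.20 = 13.20 mol
V(H2) = nRT/P = 13.20 × 8.314 × 926.15 / 166 = 612.3 L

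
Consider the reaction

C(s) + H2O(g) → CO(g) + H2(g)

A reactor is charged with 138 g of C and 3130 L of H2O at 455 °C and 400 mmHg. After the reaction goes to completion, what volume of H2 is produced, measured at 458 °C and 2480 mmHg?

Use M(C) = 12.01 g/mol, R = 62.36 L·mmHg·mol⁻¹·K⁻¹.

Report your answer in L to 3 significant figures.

211 L

n(C) = 138 / 12.01 = 11.49 mol
n(H2O) = PV/RT = (400 × 3130) / (62.36 × 728.15) = 27.57 mol
For 11.49 mol C, stoichiometry requires (1/1) × 11.49 = 11.49 mol H2O; 27.57 mol is available, so C is limiting.
n(H2) = (1/1) × 11.49 = 11.49 mol
V(H2) = nRT/P = 11.49 × 62.36 × 731.15 / 2480 = 211.2 L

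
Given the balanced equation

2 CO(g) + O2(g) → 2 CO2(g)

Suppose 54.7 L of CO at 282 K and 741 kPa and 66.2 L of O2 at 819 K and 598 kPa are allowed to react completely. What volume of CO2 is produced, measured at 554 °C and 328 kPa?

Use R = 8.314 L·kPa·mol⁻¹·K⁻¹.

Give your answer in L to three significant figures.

n(CO) = PV/RT = (741 × 54.7) / (8.314 × 282) = 17.29 mol
n(O2) = PV/RT = (598 × 66.2) / (8.314 × 819) = 5.814 mol
For 17.29 mol CO, stoichiometry requires (1/2) × 17.29 = 8.645 mol O2; 5.814 mol is available, so O2 is limiting.
n(CO2) = (2/1) × 5.814 = 11.63 mol
V(CO2) = nRT/P = 11.63 × 8.314 × 827.15 / 328 = 243.8 L

244 L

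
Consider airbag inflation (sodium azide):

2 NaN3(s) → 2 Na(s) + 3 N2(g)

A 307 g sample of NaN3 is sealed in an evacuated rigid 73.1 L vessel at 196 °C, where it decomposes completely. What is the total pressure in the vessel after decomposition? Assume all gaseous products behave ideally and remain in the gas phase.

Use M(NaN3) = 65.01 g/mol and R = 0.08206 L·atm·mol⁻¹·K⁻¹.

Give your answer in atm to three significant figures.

3.73 atm

n(NaN3) = 307 / 65.01 = 4.722 mol
n(gas produced) = (3/2) × 4.722 = 7.083 mol
P = nRT/V = 7.083 × 0.08206 × 469.15 / 73.1 = 3.730 atm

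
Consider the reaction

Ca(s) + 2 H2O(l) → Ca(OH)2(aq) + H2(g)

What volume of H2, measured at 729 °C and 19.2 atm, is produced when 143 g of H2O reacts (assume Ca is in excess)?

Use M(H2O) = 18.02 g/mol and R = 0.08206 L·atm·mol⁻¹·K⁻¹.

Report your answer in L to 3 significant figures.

17.0 L

n(H2O) = 143.0 / 18.02 = 7.936 mol
n(H2) = (1/2) × 7.936 = 3.968 mol
V = nRT/P = 3.968 × 0.08206 × 1002.15 / 19.2 = 17.00 L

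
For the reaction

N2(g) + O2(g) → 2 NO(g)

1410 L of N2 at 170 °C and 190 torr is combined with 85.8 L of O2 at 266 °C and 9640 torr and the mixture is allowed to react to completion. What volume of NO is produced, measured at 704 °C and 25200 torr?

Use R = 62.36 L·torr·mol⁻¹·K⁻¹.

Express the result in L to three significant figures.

n(N2) = PV/RT = (190 × 1410) / (62.36 × 443.15) = 9.694 mol
n(O2) = PV/RT = (9640 × 85.8) / (62.36 × 539.15) = 24.60 mol
For 9.694 mol N2, stoichiometry requires (1/1) × 9.694 = 9.694 mol O2; 24.60 mol is available, so N2 is limiting.
n(NO) = (2/1) × 9.694 = 19.39 mol
V(NO) = nRT/P = 19.39 × 62.36 × 977.15 / 25200 = 46.89 L

46.9 L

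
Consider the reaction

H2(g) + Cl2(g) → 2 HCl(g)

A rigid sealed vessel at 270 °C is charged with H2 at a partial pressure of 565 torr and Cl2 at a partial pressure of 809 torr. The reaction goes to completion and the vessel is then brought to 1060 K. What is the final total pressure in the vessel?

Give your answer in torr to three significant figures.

At constant V, partial pressures at 270 °C are proportional to moles, so apply stoichiometry directly to pressures.
P(Cl2) required for 565 torr of H2 = (1/1) × 565 = 565.0 torr; available 809 torr, so H2 is limiting.
P(Cl2) remaining = 809 − (1/1) × 565 = 244.0 torr
P(gaseous products) = (2)/1 × 565 = 1130 torr
P_total at 270 °C = 244.0 + 1130 = 1374 torr
Scaling to 1060 K: P = 1374 × 1060/543.15 = 2681 torr

2680 torr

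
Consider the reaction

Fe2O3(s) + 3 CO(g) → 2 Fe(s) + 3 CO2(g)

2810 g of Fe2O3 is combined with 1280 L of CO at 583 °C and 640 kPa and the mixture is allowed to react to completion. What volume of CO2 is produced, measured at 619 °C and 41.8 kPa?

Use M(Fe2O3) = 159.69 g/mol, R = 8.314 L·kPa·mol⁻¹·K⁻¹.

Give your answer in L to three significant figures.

n(Fe2O3) = 2810 / 159.69 = 17.60 mol
n(CO) = PV/RT = (640 × 1280) / (8.314 × 856.15) = 115.1 mol
For 17.60 mol Fe2O3, stoichiometry requires (3/1) × 17.60 = 52.80 mol CO; 115.1 mol is available, so Fe2O3 is limiting.
n(CO2) = (3/1) × 17.60 = 52.80 mol
V(CO2) = nRT/P = 52.80 × 8.314 × 892.15 / 41.8 = 9369 L

9370 L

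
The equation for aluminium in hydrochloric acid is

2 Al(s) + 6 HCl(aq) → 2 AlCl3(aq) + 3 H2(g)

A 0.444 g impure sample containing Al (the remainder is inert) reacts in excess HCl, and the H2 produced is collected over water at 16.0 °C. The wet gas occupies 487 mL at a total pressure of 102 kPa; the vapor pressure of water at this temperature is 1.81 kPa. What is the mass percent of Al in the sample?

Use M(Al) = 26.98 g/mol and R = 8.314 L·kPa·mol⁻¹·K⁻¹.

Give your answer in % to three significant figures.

82.2 %

P(H2) = 102 − 1.81 = 100.2 kPa
n(H2) = PV/RT = (100.2 × 0.4870) / (8.314 × 289.15) = 0.02030 mol
n(Al) = (2/3) × 0.02030 = 0.01353 mol
m(Al) = 0.01353 × 26.98 = 0.3650 g
%Al = 0.3650 / 0.444 × 100 = 82.21%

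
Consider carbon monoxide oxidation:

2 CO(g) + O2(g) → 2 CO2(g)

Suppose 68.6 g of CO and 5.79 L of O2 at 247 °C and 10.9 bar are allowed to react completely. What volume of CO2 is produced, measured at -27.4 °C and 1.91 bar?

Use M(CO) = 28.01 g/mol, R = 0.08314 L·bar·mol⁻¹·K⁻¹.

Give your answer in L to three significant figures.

26.2 L

n(CO) = 68.6 / 28.01 = 2.449 mol
n(O2) = PV/RT = (10.9 × 5.79) / (0.08314 × 520.15) = 1.459 mol
For 2.449 mol CO, stoichiometry requires (1/2) × 2.449 = 1.224 mol O2; 1.459 mol is available, so CO is limiting.
n(CO2) = (2/2) × 2.449 = 2.449 mol
V(CO2) = nRT/P = 2.449 × 0.08314 × 245.75 / 1.91 = 26.20 L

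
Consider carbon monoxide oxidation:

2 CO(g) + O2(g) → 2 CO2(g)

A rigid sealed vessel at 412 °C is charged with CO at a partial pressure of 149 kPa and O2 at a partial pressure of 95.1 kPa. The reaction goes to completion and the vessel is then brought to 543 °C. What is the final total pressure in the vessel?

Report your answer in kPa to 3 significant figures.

At constant V, partial pressures at 412 °C are proportional to moles, so apply stoichiometry directly to pressures.
P(O2) required for 149 kPa of CO = (1/2) × 149 = 74.50 kPa; available 95.1 kPa, so CO is limiting.
P(O2) remaining = 95.1 − (1/2) × 149 = 20.60 kPa
P(gaseous products) = (2)/2 × 149 = 149.0 kPa
P_total at 412 °C = 20.60 + 149.0 = 169.6 kPa
Scaling to 543 °C: P = 169.6 × 816.15/685.15 = 202.0 kPa

202 kPa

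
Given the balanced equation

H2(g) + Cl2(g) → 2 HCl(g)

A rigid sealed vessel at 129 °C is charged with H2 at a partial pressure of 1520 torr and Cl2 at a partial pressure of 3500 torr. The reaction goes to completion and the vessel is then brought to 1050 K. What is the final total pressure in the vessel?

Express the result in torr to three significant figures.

Because the vessel is rigid and T is held at 129 °C, work the stoichiometry in partial pressures (P_i = n_iRT/V).
P(Cl2) required for 1520 torr of H2 = (1/1) × 1520 = 1520 torr; available 3500 torr, so H2 is limiting.
P(Cl2) remaining = 3500 − (1/1) × 1520 = 1980 torr
P(gaseous products) = (2)/1 × 1520 = 3040 torr
P_total at 129 °C = 1980 + 3040 = 5020 torr
Scaling to 1050 K: P = 5020 × 1050/402.15 = 13110 torr

13100 torr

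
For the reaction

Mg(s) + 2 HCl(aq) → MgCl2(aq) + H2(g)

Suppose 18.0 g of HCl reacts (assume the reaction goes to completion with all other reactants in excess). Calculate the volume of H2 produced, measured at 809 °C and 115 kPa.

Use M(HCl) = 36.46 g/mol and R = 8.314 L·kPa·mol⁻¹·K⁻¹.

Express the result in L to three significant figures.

19.3 L

n(HCl) = 18.00 / 36.46 = 0.4937 mol
n(H2) = (1/2) × 0.4937 = 0.2469 mol
V = nRT/P = 0.2469 × 8.314 × 1082.15 / 115 = 19.32 L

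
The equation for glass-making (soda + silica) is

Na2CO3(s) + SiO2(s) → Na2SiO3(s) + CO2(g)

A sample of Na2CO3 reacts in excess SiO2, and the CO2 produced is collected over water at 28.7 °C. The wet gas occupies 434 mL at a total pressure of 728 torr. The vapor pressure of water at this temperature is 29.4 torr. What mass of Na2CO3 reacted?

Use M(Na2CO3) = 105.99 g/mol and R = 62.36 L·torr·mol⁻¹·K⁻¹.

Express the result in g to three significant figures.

1.71 g

P(CO2) = 728 − 29.4 = 698.6 torr
n(CO2) = PV/RT = (698.6 × 0.4340) / (62.36 × 301.85) = 0.01611 mol
n(Na2CO3) = (1/1) × 0.01611 = 0.01611 mol
m(Na2CO3) = 0.01611 × 105.99 = 1.707 g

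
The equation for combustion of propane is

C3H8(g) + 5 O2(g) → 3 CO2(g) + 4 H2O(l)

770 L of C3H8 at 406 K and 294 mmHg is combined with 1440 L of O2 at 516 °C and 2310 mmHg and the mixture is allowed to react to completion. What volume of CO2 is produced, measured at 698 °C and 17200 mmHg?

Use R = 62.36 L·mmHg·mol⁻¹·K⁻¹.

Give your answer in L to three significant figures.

94.4 L

n(C3H8) = PV/RT = (294 × 770) / (62.36 × 406) = 8.941 mol
n(O2) = PV/RT = (2310 × 1440) / (62.36 × 789.15) = 67.59 mol
For 8.941 mol C3H8, stoichiometry requires (5/1) × 8.941 = 44.71 mol O2; 67.59 mol is available, so C3H8 is limiting.
n(CO2) = (3/1) × 8.941 = 26.82 mol
V(CO2) = nRT/P = 26.82 × 62.36 × 971.15 / 17200 = 94.43 L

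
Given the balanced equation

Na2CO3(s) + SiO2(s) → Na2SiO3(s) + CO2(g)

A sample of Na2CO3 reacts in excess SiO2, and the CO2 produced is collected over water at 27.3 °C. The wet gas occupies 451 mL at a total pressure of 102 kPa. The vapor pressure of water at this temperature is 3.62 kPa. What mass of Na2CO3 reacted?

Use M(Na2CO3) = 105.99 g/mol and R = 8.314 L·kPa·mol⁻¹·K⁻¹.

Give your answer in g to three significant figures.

1.88 g

P(CO2) = 102 − 3.62 = 98.38 kPa
n(CO2) = PV/RT = (98.38 × 0.4510) / (8.314 × 300.45) = 0.01776 mol
n(Na2CO3) = (1/1) × 0.01776 = 0.01776 mol
m(Na2CO3) = 0.01776 × 105.99 = 1.882 g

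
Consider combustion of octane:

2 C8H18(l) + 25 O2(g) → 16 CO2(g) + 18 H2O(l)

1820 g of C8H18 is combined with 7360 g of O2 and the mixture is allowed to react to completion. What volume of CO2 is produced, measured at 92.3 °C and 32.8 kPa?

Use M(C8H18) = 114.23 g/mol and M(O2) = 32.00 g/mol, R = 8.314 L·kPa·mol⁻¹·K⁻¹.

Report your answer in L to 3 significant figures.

11800 L

n(C8H18) = 1820 / 114.23 = 15.93 mol
n(O2) = 7360 / 32.00 = 230.0 mol
For 15.93 mol C8H18, stoichiometry requires (25/2) × 15.93 = 199.1 mol O2; 230.0 mol is available, so C8H18 is limiting.
n(CO2) = (16/2) × 15.93 = 127.4 mol
V(CO2) = nRT/P = 127.4 × 8.314 × 365.45 / 32.8 = 11800 L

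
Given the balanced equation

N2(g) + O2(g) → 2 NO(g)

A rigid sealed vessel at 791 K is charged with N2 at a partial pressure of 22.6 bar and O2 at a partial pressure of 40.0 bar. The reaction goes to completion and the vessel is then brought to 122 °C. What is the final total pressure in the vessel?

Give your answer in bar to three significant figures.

31.3 bar

Because the vessel is rigid and T is held at 791 K, work the stoichiometry in partial pressures (P_i = n_iRT/V).
P(O2) required for 22.6 bar of N2 = (1/1) × 22.6 = 22.60 bar; available 40.0 bar, so N2 is limiting.
P(O2) remaining = 40.0 − (1/1) × 22.6 = 17.40 bar
P(gaseous products) = (2)/1 × 22.6 = 45.20 bar
P_total at 791 K = 17.40 + 45.20 = 62.60 bar
Scaling to 122 °C: P = 62.60 × 395.15/791 = 31.27 bar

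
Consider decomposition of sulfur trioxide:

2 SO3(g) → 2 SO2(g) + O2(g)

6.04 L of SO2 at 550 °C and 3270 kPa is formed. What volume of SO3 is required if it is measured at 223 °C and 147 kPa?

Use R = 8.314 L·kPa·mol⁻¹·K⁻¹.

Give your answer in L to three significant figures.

81.0 L

n(SO2) = PV/RT = (3270 × 6.04) / (8.314 × 823.15) = 2.886 mol
n(SO3) = (2/2) × 2.886 = 2.886 mol
V = nRT/P = 2.886 × 8.314 × 496.15 / 147 = 80.98 L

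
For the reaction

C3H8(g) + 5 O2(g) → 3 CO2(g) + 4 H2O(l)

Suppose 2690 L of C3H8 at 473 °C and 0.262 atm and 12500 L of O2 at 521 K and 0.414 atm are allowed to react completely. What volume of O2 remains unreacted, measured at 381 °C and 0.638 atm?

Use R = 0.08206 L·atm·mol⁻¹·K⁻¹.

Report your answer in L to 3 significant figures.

n(C3H8) = PV/RT = (0.262 × 2690) / (0.08206 × 746.15) = 11.51 mol
n(O2) = PV/RT = (0.414 × 12500) / (0.08206 × 521) = 121.0 mol
For 11.51 mol C3H8, stoichiometry requires (5/1) × 11.51 = 57.55 mol O2; 121.0 mol is available, so C3H8 is limiting.
n(O2) consumed = (5/1) × 11.51 = 57.55 mol; remaining = 121.0 − 57.55 = 63.45 mol
V(O2) = nRT/P = 63.45 × 0.08206 × 654.15 / 0.638 = 5339 L

5340 L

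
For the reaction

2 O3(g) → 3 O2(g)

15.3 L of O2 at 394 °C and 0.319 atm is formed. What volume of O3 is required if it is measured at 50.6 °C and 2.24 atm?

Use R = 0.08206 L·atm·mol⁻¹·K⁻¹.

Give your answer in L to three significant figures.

n(O2) = PV/RT = (0.319 × 15.3) / (0.08206 × 667.15) = 0.08915 mol
n(O3) = (2/3) × 0.08915 = 0.05943 mol
V = nRT/P = 0.05943 × 0.08206 × 323.75 / 2.24 = 0.7049 L

0.705 L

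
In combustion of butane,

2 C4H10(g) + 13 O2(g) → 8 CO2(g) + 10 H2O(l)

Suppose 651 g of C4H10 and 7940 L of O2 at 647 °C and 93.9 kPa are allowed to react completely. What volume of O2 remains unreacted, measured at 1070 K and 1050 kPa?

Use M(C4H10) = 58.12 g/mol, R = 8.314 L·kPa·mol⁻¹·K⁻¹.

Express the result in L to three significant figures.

n(C4H10) = 651 / 58.12 = 11.20 mol
n(O2) = PV/RT = (93.9 × 7940) / (8.314 × 920.15) = 97.46 mol
For 11.20 mol C4H10, stoichiometry requires (13/2) × 11.20 = 72.80 mol O2; 97.46 mol is available, so C4H10 is limiting.
n(O2) consumed = (13/2) × 11.20 = 72.80 mol; remaining = 97.46 − 72.80 = 24.66 mol
V(O2) = nRT/P = 24.66 × 8.314 × 1070 / 1050 = 208.9 L

209 L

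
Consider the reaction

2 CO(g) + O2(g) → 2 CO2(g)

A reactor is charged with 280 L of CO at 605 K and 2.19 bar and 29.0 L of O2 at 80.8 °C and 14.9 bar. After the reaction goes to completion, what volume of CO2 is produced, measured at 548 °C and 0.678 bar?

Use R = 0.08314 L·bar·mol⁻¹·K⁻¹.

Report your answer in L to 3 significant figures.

1230 L

n(CO) = PV/RT = (2.19 × 280) / (0.08314 × 605) = 12.19 mol
n(O2) = PV/RT = (14.9 × 29.0) / (0.08314 × 353.95) = 14.68 mol
For 12.19 mol CO, stoichiometry requires (1/2) × 12.19 = 6.095 mol O2; 14.68 mol is available, so CO is limiting.
n(CO2) = (2/2) × 12.19 = 12.19 mol
V(CO2) = nRT/P = 12.19 × 0.08314 × 821.15 / 0.678 = 1227 L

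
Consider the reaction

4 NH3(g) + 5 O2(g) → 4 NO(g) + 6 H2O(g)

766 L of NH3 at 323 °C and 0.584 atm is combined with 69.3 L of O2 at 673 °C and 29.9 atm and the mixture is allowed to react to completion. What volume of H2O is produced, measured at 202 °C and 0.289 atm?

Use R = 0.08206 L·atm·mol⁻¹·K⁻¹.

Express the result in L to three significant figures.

1850 L

n(NH3) = PV/RT = (0.584 × 766) / (0.08206 × 596.15) = 9.144 mol
n(O2) = PV/RT = (29.9 × 69.3) / (0.08206 × 946.15) = 26.69 mol
For 9.144 mol NH3, stoichiometry requires (5/4) × 9.144 = 11.43 mol O2; 26.69 mol is available, so NH3 is limiting.
n(H2O) = (6/4) × 9.144 = 13.72 mol
V(H2O) = nRT/P = 13.72 × 0.08206 × 475.15 / 0.289 = 1851 L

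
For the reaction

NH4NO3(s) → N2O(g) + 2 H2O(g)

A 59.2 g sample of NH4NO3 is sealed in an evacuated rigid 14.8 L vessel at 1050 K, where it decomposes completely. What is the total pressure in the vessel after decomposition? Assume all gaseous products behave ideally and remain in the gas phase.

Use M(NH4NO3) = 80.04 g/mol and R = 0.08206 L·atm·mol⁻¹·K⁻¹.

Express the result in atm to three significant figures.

n(NH4NO3) = 59.2 / 80.04 = 0.7396 mol
n(gas produced) = (3/1) × 0.7396 = 2.219 mol
P = nRT/V = 2.219 × 0.08206 × 1050 / 14.8 = 12.92 atm

12.9 atm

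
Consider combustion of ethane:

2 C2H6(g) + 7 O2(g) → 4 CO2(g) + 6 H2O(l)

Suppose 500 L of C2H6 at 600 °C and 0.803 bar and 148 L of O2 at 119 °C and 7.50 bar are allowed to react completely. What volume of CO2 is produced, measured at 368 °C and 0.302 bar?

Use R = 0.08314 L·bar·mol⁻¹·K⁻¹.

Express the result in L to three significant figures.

n(C2H6) = PV/RT = (0.803 × 500) / (0.08314 × 873.15) = 5.531 mol
n(O2) = PV/RT = (7.50 × 148) / (0.08314 × 392.15) = 34.05 mol
For 5.531 mol C2H6, stoichiometry requires (7/2) × 5.531 = 19.36 mol O2; 34.05 mol is available, so C2H6 is limiting.
n(CO2) = (4/2) × 5.531 = 11.06 mol
V(CO2) = nRT/P = 11.06 × 0.08314 × 641.15 / 0.302 = 1952 L

1950 L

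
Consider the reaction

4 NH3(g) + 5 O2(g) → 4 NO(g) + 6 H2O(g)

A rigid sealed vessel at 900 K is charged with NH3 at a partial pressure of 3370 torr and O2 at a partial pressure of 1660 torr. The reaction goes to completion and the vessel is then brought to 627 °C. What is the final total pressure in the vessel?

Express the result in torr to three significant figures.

5360 torr

With V and T fixed, P_i ∝ n_i, so the mole ratios apply directly to partial pressures at 900 K.
P(O2) required for 3370 torr of NH3 = (5/4) × 3370 = 4212 torr; available 1660 torr, so O2 is limiting.
P(NH3) remaining = 3370 − (4/5) × 1660 = 2042 torr
P(gaseous products) = (4+6)/5 × 1660 = 3320 torr
P_total at 900 K = 2042 + 3320 = 5362 torr
Scaling to 627 °C: P = 5362 × 900.15/900 = 5363 torr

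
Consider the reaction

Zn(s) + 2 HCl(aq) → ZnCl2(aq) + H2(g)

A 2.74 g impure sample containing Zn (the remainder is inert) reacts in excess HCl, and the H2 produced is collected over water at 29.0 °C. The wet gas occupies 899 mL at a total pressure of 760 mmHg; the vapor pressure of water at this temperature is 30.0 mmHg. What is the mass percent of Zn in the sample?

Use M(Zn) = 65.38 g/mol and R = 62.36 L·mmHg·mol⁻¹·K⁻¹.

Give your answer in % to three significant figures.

83.1 %

P(H2) = 760 − 30.0 = 730.0 mmHg
n(H2) = PV/RT = (730.0 × 0.8990) / (62.36 × 302.15) = 0.03483 mol
n(Zn) = (1/1) × 0.03483 = 0.03483 mol
m(Zn) = 0.03483 × 65.38 = 2.277 g
%Zn = 2.277 / 2.74 × 100 = 83.10%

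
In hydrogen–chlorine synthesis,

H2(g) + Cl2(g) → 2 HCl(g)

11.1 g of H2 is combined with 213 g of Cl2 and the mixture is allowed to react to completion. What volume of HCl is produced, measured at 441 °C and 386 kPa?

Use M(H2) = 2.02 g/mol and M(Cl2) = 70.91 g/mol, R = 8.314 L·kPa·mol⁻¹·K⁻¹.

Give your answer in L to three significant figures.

n(H2) = 11.1 / 2.02 = 5.495 mol
n(Cl2) = 213 / 70.91 = 3.004 mol
For 5.495 mol H2, stoichiometry requires (1/1) × 5.495 = 5.495 mol Cl2; 3.004 mol is available, so Cl2 is limiting.
n(HCl) = (2/1) × 3.004 = 6.008 mol
V(HCl) = nRT/P = 6.008 × 8.314 × 714.15 / 386 = 92.41 L

92.4 L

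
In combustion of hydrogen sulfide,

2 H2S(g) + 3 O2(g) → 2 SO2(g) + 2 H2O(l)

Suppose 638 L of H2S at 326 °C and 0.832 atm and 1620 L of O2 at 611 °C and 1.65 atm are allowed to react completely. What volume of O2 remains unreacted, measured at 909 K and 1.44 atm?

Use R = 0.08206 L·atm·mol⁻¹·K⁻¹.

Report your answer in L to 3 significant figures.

1070 L

n(H2S) = PV/RT = (0.832 × 638) / (0.08206 × 599.15) = 10.80 mol
n(O2) = PV/RT = (1.65 × 1620) / (0.08206 × 884.15) = 36.84 mol
For 10.80 mol H2S, stoichiometry requires (3/2) × 10.80 = 16.20 mol O2; 36.84 mol is available, so H2S is limiting.
n(O2) consumed = (3/2) × 10.80 = 16.20 mol; remaining = 36.84 − 16.20 = 20.64 mol
V(O2) = nRT/P = 20.64 × 0.08206 × 909 / 1.44 = 1069 L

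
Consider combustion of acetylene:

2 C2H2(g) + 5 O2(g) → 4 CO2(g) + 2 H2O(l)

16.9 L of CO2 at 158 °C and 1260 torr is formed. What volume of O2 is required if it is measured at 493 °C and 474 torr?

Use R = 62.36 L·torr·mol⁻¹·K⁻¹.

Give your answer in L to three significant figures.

n(CO2) = PV/RT = (1260 × 16.9) / (62.36 × 431.15) = 0.7920 mol
n(O2) = (5/4) × 0.7920 = 0.9900 mol
V = nRT/P = 0.9900 × 62.36 × 766.15 / 474 = 99.79 L

99.8 L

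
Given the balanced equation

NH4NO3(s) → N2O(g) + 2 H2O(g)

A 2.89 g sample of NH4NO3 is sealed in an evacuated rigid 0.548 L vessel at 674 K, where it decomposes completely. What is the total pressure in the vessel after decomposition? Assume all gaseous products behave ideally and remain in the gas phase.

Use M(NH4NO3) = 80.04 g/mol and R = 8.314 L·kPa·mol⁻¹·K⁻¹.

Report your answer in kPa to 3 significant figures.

1110 kPa

n(NH4NO3) = 2.89 / 80.04 = 0.03611 mol
n(gas produced) = (3/1) × 0.03611 = 0.1083 mol
P = nRT/V = 0.1083 × 8.314 × 674 / 0.548 = 1107 kPa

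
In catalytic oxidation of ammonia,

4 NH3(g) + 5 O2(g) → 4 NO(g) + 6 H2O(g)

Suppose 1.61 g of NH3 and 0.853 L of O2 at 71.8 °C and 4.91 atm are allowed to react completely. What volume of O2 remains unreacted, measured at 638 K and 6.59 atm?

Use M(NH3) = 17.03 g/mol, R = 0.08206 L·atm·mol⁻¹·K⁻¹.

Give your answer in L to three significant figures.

0.237 L

n(NH3) = 1.61 / 17.03 = 0.09454 mol
n(O2) = PV/RT = (4.91 × 0.853) / (0.08206 × 344.95) = 0.1480 mol
For 0.09454 mol NH3, stoichiometry requires (5/4) × 0.09454 = 0.1182 mol O2; 0.1480 mol is available, so NH3 is limiting.
n(O2) consumed = (5/4) × 0.09454 = 0.1182 mol; remaining = 0.1480 − 0.1182 = 0.02980 mol
V(O2) = nRT/P = 0.02980 × 0.08206 × 638 / 6.59 = 0.2367 L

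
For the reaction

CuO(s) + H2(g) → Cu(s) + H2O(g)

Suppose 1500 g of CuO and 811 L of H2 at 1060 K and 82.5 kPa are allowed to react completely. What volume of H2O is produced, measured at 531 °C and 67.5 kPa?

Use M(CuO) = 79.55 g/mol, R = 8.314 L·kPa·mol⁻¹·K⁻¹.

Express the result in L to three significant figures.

752 L

n(CuO) = 1500 / 79.55 = 18.86 mol
n(H2) = PV/RT = (82.5 × 811) / (8.314 × 1060) = 7.592 mol
For 18.86 mol CuO, stoichiometry requires (1/1) × 18.86 = 18.86 mol H2; 7.592 mol is available, so H2 is limiting.
n(H2O) = (1/1) × 7.592 = 7.592 mol
V(H2O) = nRT/P = 7.592 × 8.314 × 804.15 / 67.5 = 752.0 L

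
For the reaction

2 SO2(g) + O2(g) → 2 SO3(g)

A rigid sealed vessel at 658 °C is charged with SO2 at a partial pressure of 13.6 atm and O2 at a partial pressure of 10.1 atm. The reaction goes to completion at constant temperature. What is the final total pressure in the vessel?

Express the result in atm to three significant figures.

Because the vessel is rigid and T is held at 658 °C, work the stoichiometry in partial pressures (P_i = n_iRT/V).
P(O2) required for 13.6 atm of SO2 = (1/2) × 13.6 = 6.800 atm; available 10.1 atm, so SO2 is limiting.
P(O2) remaining = 10.1 − (1/2) × 13.6 = 3.300 atm
P(gaseous products) = (2)/2 × 13.6 = 13.60 atm
P_total at 658 °C = 3.300 + 13.60 = 16.90 atm

16.9 atm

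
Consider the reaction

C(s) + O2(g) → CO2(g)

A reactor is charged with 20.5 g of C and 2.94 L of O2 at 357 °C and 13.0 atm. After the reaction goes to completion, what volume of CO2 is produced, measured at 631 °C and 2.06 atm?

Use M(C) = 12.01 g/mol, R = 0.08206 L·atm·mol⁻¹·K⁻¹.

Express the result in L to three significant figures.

26.6 L

n(C) = 20.5 / 12.01 = 1.707 mol
n(O2) = PV/RT = (13.0 × 2.94) / (0.08206 × 630.15) = 0.7391 mol
For 1.707 mol C, stoichiometry requires (1/1) × 1.707 = 1.707 mol O2; 0.7391 mol is available, so O2 is limiting.
n(CO2) = (1/1) × 0.7391 = 0.7391 mol
V(CO2) = nRT/P = 0.7391 × 0.08206 × 904.15 / 2.06 = 26.62 L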